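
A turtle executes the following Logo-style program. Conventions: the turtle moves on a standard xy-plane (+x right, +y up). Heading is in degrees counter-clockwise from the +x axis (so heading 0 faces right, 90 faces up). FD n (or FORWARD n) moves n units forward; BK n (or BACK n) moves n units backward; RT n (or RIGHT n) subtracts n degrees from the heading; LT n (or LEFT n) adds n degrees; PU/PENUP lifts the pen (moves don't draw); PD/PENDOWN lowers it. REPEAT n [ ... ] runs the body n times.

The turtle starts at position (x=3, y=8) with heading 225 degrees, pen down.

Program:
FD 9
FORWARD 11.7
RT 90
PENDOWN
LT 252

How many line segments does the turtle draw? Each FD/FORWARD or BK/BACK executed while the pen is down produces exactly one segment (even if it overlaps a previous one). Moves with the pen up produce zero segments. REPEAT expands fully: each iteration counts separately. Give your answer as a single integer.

Answer: 2

Derivation:
Executing turtle program step by step:
Start: pos=(3,8), heading=225, pen down
FD 9: (3,8) -> (-3.364,1.636) [heading=225, draw]
FD 11.7: (-3.364,1.636) -> (-11.637,-6.637) [heading=225, draw]
RT 90: heading 225 -> 135
PD: pen down
LT 252: heading 135 -> 27
Final: pos=(-11.637,-6.637), heading=27, 2 segment(s) drawn
Segments drawn: 2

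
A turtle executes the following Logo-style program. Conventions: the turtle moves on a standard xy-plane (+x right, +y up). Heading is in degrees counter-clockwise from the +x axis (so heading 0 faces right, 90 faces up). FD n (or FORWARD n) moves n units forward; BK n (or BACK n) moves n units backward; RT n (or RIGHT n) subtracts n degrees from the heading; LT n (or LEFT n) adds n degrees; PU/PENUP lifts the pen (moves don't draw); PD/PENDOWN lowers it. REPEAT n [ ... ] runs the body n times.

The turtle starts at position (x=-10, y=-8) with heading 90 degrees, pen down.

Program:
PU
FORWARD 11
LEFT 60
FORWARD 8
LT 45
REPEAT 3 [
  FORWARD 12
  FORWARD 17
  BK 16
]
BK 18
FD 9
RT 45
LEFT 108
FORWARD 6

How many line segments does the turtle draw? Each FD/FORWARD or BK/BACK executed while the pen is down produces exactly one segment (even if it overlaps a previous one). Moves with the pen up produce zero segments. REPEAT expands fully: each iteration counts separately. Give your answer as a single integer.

Executing turtle program step by step:
Start: pos=(-10,-8), heading=90, pen down
PU: pen up
FD 11: (-10,-8) -> (-10,3) [heading=90, move]
LT 60: heading 90 -> 150
FD 8: (-10,3) -> (-16.928,7) [heading=150, move]
LT 45: heading 150 -> 195
REPEAT 3 [
  -- iteration 1/3 --
  FD 12: (-16.928,7) -> (-28.519,3.894) [heading=195, move]
  FD 17: (-28.519,3.894) -> (-44.94,-0.506) [heading=195, move]
  BK 16: (-44.94,-0.506) -> (-29.485,3.635) [heading=195, move]
  -- iteration 2/3 --
  FD 12: (-29.485,3.635) -> (-41.076,0.53) [heading=195, move]
  FD 17: (-41.076,0.53) -> (-57.497,-3.87) [heading=195, move]
  BK 16: (-57.497,-3.87) -> (-42.042,0.271) [heading=195, move]
  -- iteration 3/3 --
  FD 12: (-42.042,0.271) -> (-53.633,-2.835) [heading=195, move]
  FD 17: (-53.633,-2.835) -> (-70.054,-7.235) [heading=195, move]
  BK 16: (-70.054,-7.235) -> (-54.599,-3.094) [heading=195, move]
]
BK 18: (-54.599,-3.094) -> (-37.213,1.565) [heading=195, move]
FD 9: (-37.213,1.565) -> (-45.906,-0.765) [heading=195, move]
RT 45: heading 195 -> 150
LT 108: heading 150 -> 258
FD 6: (-45.906,-0.765) -> (-47.153,-6.633) [heading=258, move]
Final: pos=(-47.153,-6.633), heading=258, 0 segment(s) drawn
Segments drawn: 0

Answer: 0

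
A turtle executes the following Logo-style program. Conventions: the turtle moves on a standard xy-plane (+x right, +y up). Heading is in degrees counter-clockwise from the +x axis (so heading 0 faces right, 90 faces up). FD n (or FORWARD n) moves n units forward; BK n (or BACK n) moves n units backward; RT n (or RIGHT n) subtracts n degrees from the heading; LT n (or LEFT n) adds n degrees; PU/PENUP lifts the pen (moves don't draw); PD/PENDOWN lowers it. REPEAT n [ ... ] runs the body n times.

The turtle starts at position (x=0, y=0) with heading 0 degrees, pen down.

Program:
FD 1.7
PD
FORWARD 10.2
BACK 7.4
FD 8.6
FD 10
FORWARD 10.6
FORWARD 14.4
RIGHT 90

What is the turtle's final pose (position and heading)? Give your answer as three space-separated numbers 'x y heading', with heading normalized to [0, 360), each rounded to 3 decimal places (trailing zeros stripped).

Executing turtle program step by step:
Start: pos=(0,0), heading=0, pen down
FD 1.7: (0,0) -> (1.7,0) [heading=0, draw]
PD: pen down
FD 10.2: (1.7,0) -> (11.9,0) [heading=0, draw]
BK 7.4: (11.9,0) -> (4.5,0) [heading=0, draw]
FD 8.6: (4.5,0) -> (13.1,0) [heading=0, draw]
FD 10: (13.1,0) -> (23.1,0) [heading=0, draw]
FD 10.6: (23.1,0) -> (33.7,0) [heading=0, draw]
FD 14.4: (33.7,0) -> (48.1,0) [heading=0, draw]
RT 90: heading 0 -> 270
Final: pos=(48.1,0), heading=270, 7 segment(s) drawn

Answer: 48.1 0 270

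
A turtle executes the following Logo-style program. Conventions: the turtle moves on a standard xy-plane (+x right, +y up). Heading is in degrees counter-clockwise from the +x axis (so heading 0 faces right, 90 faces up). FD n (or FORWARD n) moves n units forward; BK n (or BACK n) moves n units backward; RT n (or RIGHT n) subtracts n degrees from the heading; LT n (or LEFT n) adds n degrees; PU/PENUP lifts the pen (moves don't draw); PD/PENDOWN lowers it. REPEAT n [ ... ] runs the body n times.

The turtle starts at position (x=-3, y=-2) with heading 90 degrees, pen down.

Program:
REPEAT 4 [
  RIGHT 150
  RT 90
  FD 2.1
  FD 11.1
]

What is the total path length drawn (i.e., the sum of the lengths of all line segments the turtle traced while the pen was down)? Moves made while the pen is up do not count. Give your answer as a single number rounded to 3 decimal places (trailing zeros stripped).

Executing turtle program step by step:
Start: pos=(-3,-2), heading=90, pen down
REPEAT 4 [
  -- iteration 1/4 --
  RT 150: heading 90 -> 300
  RT 90: heading 300 -> 210
  FD 2.1: (-3,-2) -> (-4.819,-3.05) [heading=210, draw]
  FD 11.1: (-4.819,-3.05) -> (-14.432,-8.6) [heading=210, draw]
  -- iteration 2/4 --
  RT 150: heading 210 -> 60
  RT 90: heading 60 -> 330
  FD 2.1: (-14.432,-8.6) -> (-12.613,-9.65) [heading=330, draw]
  FD 11.1: (-12.613,-9.65) -> (-3,-15.2) [heading=330, draw]
  -- iteration 3/4 --
  RT 150: heading 330 -> 180
  RT 90: heading 180 -> 90
  FD 2.1: (-3,-15.2) -> (-3,-13.1) [heading=90, draw]
  FD 11.1: (-3,-13.1) -> (-3,-2) [heading=90, draw]
  -- iteration 4/4 --
  RT 150: heading 90 -> 300
  RT 90: heading 300 -> 210
  FD 2.1: (-3,-2) -> (-4.819,-3.05) [heading=210, draw]
  FD 11.1: (-4.819,-3.05) -> (-14.432,-8.6) [heading=210, draw]
]
Final: pos=(-14.432,-8.6), heading=210, 8 segment(s) drawn

Segment lengths:
  seg 1: (-3,-2) -> (-4.819,-3.05), length = 2.1
  seg 2: (-4.819,-3.05) -> (-14.432,-8.6), length = 11.1
  seg 3: (-14.432,-8.6) -> (-12.613,-9.65), length = 2.1
  seg 4: (-12.613,-9.65) -> (-3,-15.2), length = 11.1
  seg 5: (-3,-15.2) -> (-3,-13.1), length = 2.1
  seg 6: (-3,-13.1) -> (-3,-2), length = 11.1
  seg 7: (-3,-2) -> (-4.819,-3.05), length = 2.1
  seg 8: (-4.819,-3.05) -> (-14.432,-8.6), length = 11.1
Total = 52.8

Answer: 52.8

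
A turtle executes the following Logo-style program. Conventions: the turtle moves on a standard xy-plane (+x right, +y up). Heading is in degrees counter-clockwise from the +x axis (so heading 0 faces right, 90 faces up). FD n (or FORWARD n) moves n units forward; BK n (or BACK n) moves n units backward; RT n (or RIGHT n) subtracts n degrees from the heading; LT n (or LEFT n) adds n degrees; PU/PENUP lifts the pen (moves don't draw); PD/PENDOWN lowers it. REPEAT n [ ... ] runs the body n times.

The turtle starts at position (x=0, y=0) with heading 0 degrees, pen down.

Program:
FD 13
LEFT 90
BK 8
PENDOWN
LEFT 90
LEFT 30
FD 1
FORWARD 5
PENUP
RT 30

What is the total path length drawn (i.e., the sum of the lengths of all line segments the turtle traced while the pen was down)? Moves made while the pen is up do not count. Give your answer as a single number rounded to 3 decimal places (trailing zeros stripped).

Answer: 27

Derivation:
Executing turtle program step by step:
Start: pos=(0,0), heading=0, pen down
FD 13: (0,0) -> (13,0) [heading=0, draw]
LT 90: heading 0 -> 90
BK 8: (13,0) -> (13,-8) [heading=90, draw]
PD: pen down
LT 90: heading 90 -> 180
LT 30: heading 180 -> 210
FD 1: (13,-8) -> (12.134,-8.5) [heading=210, draw]
FD 5: (12.134,-8.5) -> (7.804,-11) [heading=210, draw]
PU: pen up
RT 30: heading 210 -> 180
Final: pos=(7.804,-11), heading=180, 4 segment(s) drawn

Segment lengths:
  seg 1: (0,0) -> (13,0), length = 13
  seg 2: (13,0) -> (13,-8), length = 8
  seg 3: (13,-8) -> (12.134,-8.5), length = 1
  seg 4: (12.134,-8.5) -> (7.804,-11), length = 5
Total = 27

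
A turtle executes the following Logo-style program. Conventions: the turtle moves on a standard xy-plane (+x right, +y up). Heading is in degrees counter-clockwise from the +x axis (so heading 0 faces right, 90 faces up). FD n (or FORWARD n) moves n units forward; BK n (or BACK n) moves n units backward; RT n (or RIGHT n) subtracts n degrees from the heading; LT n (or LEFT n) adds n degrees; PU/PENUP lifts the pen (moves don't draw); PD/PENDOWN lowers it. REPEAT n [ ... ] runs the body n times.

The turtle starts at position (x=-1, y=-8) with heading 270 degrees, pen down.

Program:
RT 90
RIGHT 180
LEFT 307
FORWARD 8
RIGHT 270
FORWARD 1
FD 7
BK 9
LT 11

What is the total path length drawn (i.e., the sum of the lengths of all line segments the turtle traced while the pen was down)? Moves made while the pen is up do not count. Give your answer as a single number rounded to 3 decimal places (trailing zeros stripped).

Answer: 25

Derivation:
Executing turtle program step by step:
Start: pos=(-1,-8), heading=270, pen down
RT 90: heading 270 -> 180
RT 180: heading 180 -> 0
LT 307: heading 0 -> 307
FD 8: (-1,-8) -> (3.815,-14.389) [heading=307, draw]
RT 270: heading 307 -> 37
FD 1: (3.815,-14.389) -> (4.613,-13.787) [heading=37, draw]
FD 7: (4.613,-13.787) -> (10.204,-9.575) [heading=37, draw]
BK 9: (10.204,-9.575) -> (3.016,-14.991) [heading=37, draw]
LT 11: heading 37 -> 48
Final: pos=(3.016,-14.991), heading=48, 4 segment(s) drawn

Segment lengths:
  seg 1: (-1,-8) -> (3.815,-14.389), length = 8
  seg 2: (3.815,-14.389) -> (4.613,-13.787), length = 1
  seg 3: (4.613,-13.787) -> (10.204,-9.575), length = 7
  seg 4: (10.204,-9.575) -> (3.016,-14.991), length = 9
Total = 25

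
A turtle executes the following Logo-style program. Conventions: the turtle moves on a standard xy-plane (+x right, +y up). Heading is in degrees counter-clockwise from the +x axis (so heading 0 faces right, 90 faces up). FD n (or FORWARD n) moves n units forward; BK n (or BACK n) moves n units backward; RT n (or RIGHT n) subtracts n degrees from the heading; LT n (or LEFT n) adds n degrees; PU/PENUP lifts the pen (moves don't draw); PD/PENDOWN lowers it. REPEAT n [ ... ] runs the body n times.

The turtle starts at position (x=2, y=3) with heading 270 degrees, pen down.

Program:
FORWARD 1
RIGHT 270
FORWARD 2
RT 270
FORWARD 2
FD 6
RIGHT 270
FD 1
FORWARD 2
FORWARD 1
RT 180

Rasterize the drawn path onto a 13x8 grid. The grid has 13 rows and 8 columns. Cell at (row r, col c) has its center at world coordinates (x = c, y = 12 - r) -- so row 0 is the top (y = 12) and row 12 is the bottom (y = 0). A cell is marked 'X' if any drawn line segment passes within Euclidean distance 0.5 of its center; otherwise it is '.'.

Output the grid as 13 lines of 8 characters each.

Segment 0: (2,3) -> (2,2)
Segment 1: (2,2) -> (4,2)
Segment 2: (4,2) -> (4,4)
Segment 3: (4,4) -> (4,10)
Segment 4: (4,10) -> (3,10)
Segment 5: (3,10) -> (1,10)
Segment 6: (1,10) -> (-0,10)

Answer: ........
........
XXXXX...
....X...
....X...
....X...
....X...
....X...
....X...
..X.X...
..XXX...
........
........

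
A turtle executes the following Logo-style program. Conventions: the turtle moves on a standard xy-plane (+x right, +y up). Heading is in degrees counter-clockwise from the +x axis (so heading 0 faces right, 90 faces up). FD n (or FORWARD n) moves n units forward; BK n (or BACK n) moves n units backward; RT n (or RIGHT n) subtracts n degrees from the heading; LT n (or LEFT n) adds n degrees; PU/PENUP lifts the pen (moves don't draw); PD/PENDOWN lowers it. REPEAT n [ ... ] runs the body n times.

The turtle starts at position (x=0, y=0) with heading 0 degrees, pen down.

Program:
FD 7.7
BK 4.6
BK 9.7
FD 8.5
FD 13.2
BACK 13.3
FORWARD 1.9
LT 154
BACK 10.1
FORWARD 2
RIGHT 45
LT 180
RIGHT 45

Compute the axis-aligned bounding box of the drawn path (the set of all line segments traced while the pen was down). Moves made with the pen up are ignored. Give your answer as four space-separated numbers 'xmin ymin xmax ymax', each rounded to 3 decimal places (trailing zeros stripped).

Executing turtle program step by step:
Start: pos=(0,0), heading=0, pen down
FD 7.7: (0,0) -> (7.7,0) [heading=0, draw]
BK 4.6: (7.7,0) -> (3.1,0) [heading=0, draw]
BK 9.7: (3.1,0) -> (-6.6,0) [heading=0, draw]
FD 8.5: (-6.6,0) -> (1.9,0) [heading=0, draw]
FD 13.2: (1.9,0) -> (15.1,0) [heading=0, draw]
BK 13.3: (15.1,0) -> (1.8,0) [heading=0, draw]
FD 1.9: (1.8,0) -> (3.7,0) [heading=0, draw]
LT 154: heading 0 -> 154
BK 10.1: (3.7,0) -> (12.778,-4.428) [heading=154, draw]
FD 2: (12.778,-4.428) -> (10.98,-3.551) [heading=154, draw]
RT 45: heading 154 -> 109
LT 180: heading 109 -> 289
RT 45: heading 289 -> 244
Final: pos=(10.98,-3.551), heading=244, 9 segment(s) drawn

Segment endpoints: x in {-6.6, 0, 1.8, 1.9, 3.1, 3.7, 7.7, 10.98, 12.778, 15.1}, y in {-4.428, -3.551, 0}
xmin=-6.6, ymin=-4.428, xmax=15.1, ymax=0

Answer: -6.6 -4.428 15.1 0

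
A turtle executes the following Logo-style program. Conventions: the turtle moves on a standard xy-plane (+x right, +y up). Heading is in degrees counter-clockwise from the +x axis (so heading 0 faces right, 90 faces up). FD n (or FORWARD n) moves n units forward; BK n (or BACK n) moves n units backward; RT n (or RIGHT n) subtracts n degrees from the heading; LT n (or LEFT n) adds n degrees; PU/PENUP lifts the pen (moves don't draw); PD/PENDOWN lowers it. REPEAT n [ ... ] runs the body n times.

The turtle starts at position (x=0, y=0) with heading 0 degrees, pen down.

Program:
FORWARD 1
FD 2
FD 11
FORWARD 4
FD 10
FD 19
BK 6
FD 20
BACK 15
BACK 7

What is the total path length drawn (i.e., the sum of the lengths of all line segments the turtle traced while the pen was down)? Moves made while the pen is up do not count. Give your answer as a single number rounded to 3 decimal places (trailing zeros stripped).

Executing turtle program step by step:
Start: pos=(0,0), heading=0, pen down
FD 1: (0,0) -> (1,0) [heading=0, draw]
FD 2: (1,0) -> (3,0) [heading=0, draw]
FD 11: (3,0) -> (14,0) [heading=0, draw]
FD 4: (14,0) -> (18,0) [heading=0, draw]
FD 10: (18,0) -> (28,0) [heading=0, draw]
FD 19: (28,0) -> (47,0) [heading=0, draw]
BK 6: (47,0) -> (41,0) [heading=0, draw]
FD 20: (41,0) -> (61,0) [heading=0, draw]
BK 15: (61,0) -> (46,0) [heading=0, draw]
BK 7: (46,0) -> (39,0) [heading=0, draw]
Final: pos=(39,0), heading=0, 10 segment(s) drawn

Segment lengths:
  seg 1: (0,0) -> (1,0), length = 1
  seg 2: (1,0) -> (3,0), length = 2
  seg 3: (3,0) -> (14,0), length = 11
  seg 4: (14,0) -> (18,0), length = 4
  seg 5: (18,0) -> (28,0), length = 10
  seg 6: (28,0) -> (47,0), length = 19
  seg 7: (47,0) -> (41,0), length = 6
  seg 8: (41,0) -> (61,0), length = 20
  seg 9: (61,0) -> (46,0), length = 15
  seg 10: (46,0) -> (39,0), length = 7
Total = 95

Answer: 95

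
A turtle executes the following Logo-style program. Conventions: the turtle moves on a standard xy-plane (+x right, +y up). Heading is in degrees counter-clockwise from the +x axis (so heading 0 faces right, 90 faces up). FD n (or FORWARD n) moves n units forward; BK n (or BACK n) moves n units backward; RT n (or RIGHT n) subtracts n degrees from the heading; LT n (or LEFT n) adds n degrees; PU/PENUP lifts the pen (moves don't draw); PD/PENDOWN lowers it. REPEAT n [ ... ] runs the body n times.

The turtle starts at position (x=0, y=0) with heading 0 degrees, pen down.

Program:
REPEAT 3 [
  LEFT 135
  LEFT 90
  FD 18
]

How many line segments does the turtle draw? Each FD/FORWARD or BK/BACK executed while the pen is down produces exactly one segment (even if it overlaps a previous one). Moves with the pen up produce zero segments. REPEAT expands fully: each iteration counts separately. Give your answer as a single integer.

Answer: 3

Derivation:
Executing turtle program step by step:
Start: pos=(0,0), heading=0, pen down
REPEAT 3 [
  -- iteration 1/3 --
  LT 135: heading 0 -> 135
  LT 90: heading 135 -> 225
  FD 18: (0,0) -> (-12.728,-12.728) [heading=225, draw]
  -- iteration 2/3 --
  LT 135: heading 225 -> 0
  LT 90: heading 0 -> 90
  FD 18: (-12.728,-12.728) -> (-12.728,5.272) [heading=90, draw]
  -- iteration 3/3 --
  LT 135: heading 90 -> 225
  LT 90: heading 225 -> 315
  FD 18: (-12.728,5.272) -> (0,-7.456) [heading=315, draw]
]
Final: pos=(0,-7.456), heading=315, 3 segment(s) drawn
Segments drawn: 3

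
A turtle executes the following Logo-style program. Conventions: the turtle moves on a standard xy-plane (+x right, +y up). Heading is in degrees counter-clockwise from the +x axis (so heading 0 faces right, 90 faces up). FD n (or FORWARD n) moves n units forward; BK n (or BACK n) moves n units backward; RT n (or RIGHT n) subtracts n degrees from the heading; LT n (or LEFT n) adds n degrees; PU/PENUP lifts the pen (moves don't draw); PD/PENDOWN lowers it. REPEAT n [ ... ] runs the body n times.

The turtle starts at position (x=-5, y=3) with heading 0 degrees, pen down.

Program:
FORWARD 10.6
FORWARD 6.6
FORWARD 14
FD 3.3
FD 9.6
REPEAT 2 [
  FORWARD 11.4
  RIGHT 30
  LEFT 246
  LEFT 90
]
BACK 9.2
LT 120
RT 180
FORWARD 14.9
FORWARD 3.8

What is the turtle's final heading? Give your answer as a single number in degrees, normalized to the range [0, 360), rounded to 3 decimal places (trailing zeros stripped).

Answer: 192

Derivation:
Executing turtle program step by step:
Start: pos=(-5,3), heading=0, pen down
FD 10.6: (-5,3) -> (5.6,3) [heading=0, draw]
FD 6.6: (5.6,3) -> (12.2,3) [heading=0, draw]
FD 14: (12.2,3) -> (26.2,3) [heading=0, draw]
FD 3.3: (26.2,3) -> (29.5,3) [heading=0, draw]
FD 9.6: (29.5,3) -> (39.1,3) [heading=0, draw]
REPEAT 2 [
  -- iteration 1/2 --
  FD 11.4: (39.1,3) -> (50.5,3) [heading=0, draw]
  RT 30: heading 0 -> 330
  LT 246: heading 330 -> 216
  LT 90: heading 216 -> 306
  -- iteration 2/2 --
  FD 11.4: (50.5,3) -> (57.201,-6.223) [heading=306, draw]
  RT 30: heading 306 -> 276
  LT 246: heading 276 -> 162
  LT 90: heading 162 -> 252
]
BK 9.2: (57.201,-6.223) -> (60.044,2.527) [heading=252, draw]
LT 120: heading 252 -> 12
RT 180: heading 12 -> 192
FD 14.9: (60.044,2.527) -> (45.469,-0.571) [heading=192, draw]
FD 3.8: (45.469,-0.571) -> (41.752,-1.361) [heading=192, draw]
Final: pos=(41.752,-1.361), heading=192, 10 segment(s) drawn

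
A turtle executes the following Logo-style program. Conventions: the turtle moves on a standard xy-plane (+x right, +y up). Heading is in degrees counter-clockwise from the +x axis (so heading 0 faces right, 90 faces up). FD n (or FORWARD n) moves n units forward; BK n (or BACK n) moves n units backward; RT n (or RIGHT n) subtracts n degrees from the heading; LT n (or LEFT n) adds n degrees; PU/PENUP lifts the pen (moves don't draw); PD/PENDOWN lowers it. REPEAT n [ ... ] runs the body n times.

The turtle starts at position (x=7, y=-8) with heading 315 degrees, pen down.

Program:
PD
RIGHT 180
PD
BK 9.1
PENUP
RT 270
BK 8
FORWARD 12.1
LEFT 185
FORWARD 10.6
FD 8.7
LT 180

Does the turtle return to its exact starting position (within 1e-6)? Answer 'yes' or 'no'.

Executing turtle program step by step:
Start: pos=(7,-8), heading=315, pen down
PD: pen down
RT 180: heading 315 -> 135
PD: pen down
BK 9.1: (7,-8) -> (13.435,-14.435) [heading=135, draw]
PU: pen up
RT 270: heading 135 -> 225
BK 8: (13.435,-14.435) -> (19.092,-8.778) [heading=225, move]
FD 12.1: (19.092,-8.778) -> (10.536,-17.334) [heading=225, move]
LT 185: heading 225 -> 50
FD 10.6: (10.536,-17.334) -> (17.349,-9.214) [heading=50, move]
FD 8.7: (17.349,-9.214) -> (22.941,-2.549) [heading=50, move]
LT 180: heading 50 -> 230
Final: pos=(22.941,-2.549), heading=230, 1 segment(s) drawn

Start position: (7, -8)
Final position: (22.941, -2.549)
Distance = 16.847; >= 1e-6 -> NOT closed

Answer: no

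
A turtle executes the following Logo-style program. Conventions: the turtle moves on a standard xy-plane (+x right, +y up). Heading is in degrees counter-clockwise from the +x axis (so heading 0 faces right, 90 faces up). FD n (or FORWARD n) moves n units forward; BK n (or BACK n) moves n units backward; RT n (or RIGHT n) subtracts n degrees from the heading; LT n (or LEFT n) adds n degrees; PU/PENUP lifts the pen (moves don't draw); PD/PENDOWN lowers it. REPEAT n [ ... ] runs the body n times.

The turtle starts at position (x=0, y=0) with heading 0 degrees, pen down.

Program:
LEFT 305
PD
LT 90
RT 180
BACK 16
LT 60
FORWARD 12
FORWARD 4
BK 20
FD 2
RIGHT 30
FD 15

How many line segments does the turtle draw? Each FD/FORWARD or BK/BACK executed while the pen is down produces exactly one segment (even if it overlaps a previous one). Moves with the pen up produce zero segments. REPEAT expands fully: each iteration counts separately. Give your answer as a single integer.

Executing turtle program step by step:
Start: pos=(0,0), heading=0, pen down
LT 305: heading 0 -> 305
PD: pen down
LT 90: heading 305 -> 35
RT 180: heading 35 -> 215
BK 16: (0,0) -> (13.106,9.177) [heading=215, draw]
LT 60: heading 215 -> 275
FD 12: (13.106,9.177) -> (14.152,-2.777) [heading=275, draw]
FD 4: (14.152,-2.777) -> (14.501,-6.762) [heading=275, draw]
BK 20: (14.501,-6.762) -> (12.758,13.162) [heading=275, draw]
FD 2: (12.758,13.162) -> (12.932,11.17) [heading=275, draw]
RT 30: heading 275 -> 245
FD 15: (12.932,11.17) -> (6.593,-2.425) [heading=245, draw]
Final: pos=(6.593,-2.425), heading=245, 6 segment(s) drawn
Segments drawn: 6

Answer: 6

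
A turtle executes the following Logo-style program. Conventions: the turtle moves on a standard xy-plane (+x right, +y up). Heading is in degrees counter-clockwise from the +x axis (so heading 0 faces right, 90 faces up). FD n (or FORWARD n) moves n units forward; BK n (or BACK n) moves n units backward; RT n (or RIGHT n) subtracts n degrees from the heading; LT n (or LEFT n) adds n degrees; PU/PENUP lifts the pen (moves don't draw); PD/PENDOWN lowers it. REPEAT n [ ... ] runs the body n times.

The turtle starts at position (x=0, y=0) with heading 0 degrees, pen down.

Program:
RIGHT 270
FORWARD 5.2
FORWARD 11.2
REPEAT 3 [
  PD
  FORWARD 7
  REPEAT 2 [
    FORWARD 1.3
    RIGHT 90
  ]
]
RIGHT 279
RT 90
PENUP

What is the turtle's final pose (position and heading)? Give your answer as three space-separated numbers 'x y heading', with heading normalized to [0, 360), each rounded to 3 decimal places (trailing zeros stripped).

Answer: 1.3 24.7 261

Derivation:
Executing turtle program step by step:
Start: pos=(0,0), heading=0, pen down
RT 270: heading 0 -> 90
FD 5.2: (0,0) -> (0,5.2) [heading=90, draw]
FD 11.2: (0,5.2) -> (0,16.4) [heading=90, draw]
REPEAT 3 [
  -- iteration 1/3 --
  PD: pen down
  FD 7: (0,16.4) -> (0,23.4) [heading=90, draw]
  REPEAT 2 [
    -- iteration 1/2 --
    FD 1.3: (0,23.4) -> (0,24.7) [heading=90, draw]
    RT 90: heading 90 -> 0
    -- iteration 2/2 --
    FD 1.3: (0,24.7) -> (1.3,24.7) [heading=0, draw]
    RT 90: heading 0 -> 270
  ]
  -- iteration 2/3 --
  PD: pen down
  FD 7: (1.3,24.7) -> (1.3,17.7) [heading=270, draw]
  REPEAT 2 [
    -- iteration 1/2 --
    FD 1.3: (1.3,17.7) -> (1.3,16.4) [heading=270, draw]
    RT 90: heading 270 -> 180
    -- iteration 2/2 --
    FD 1.3: (1.3,16.4) -> (0,16.4) [heading=180, draw]
    RT 90: heading 180 -> 90
  ]
  -- iteration 3/3 --
  PD: pen down
  FD 7: (0,16.4) -> (0,23.4) [heading=90, draw]
  REPEAT 2 [
    -- iteration 1/2 --
    FD 1.3: (0,23.4) -> (0,24.7) [heading=90, draw]
    RT 90: heading 90 -> 0
    -- iteration 2/2 --
    FD 1.3: (0,24.7) -> (1.3,24.7) [heading=0, draw]
    RT 90: heading 0 -> 270
  ]
]
RT 279: heading 270 -> 351
RT 90: heading 351 -> 261
PU: pen up
Final: pos=(1.3,24.7), heading=261, 11 segment(s) drawn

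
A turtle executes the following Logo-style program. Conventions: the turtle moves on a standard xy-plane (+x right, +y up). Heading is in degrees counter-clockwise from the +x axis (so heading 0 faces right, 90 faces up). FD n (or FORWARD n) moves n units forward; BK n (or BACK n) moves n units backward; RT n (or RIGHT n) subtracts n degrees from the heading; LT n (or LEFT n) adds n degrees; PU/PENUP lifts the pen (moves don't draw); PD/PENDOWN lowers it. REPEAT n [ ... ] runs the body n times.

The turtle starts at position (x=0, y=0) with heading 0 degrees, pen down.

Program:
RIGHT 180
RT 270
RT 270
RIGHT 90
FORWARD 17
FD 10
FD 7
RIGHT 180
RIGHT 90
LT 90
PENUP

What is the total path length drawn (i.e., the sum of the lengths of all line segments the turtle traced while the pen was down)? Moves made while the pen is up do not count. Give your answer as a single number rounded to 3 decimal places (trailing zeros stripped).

Answer: 34

Derivation:
Executing turtle program step by step:
Start: pos=(0,0), heading=0, pen down
RT 180: heading 0 -> 180
RT 270: heading 180 -> 270
RT 270: heading 270 -> 0
RT 90: heading 0 -> 270
FD 17: (0,0) -> (0,-17) [heading=270, draw]
FD 10: (0,-17) -> (0,-27) [heading=270, draw]
FD 7: (0,-27) -> (0,-34) [heading=270, draw]
RT 180: heading 270 -> 90
RT 90: heading 90 -> 0
LT 90: heading 0 -> 90
PU: pen up
Final: pos=(0,-34), heading=90, 3 segment(s) drawn

Segment lengths:
  seg 1: (0,0) -> (0,-17), length = 17
  seg 2: (0,-17) -> (0,-27), length = 10
  seg 3: (0,-27) -> (0,-34), length = 7
Total = 34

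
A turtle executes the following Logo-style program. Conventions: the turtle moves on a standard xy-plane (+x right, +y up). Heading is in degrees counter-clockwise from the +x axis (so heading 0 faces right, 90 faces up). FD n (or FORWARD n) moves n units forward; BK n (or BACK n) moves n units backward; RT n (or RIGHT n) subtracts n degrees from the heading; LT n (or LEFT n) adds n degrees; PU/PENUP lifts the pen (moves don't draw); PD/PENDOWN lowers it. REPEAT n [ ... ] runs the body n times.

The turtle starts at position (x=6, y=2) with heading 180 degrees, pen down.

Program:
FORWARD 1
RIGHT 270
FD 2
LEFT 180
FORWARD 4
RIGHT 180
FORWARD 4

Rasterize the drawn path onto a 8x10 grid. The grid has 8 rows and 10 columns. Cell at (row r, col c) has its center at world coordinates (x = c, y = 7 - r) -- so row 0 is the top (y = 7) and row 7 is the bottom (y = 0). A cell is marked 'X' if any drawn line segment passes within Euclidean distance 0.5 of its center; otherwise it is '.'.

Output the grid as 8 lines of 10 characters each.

Segment 0: (6,2) -> (5,2)
Segment 1: (5,2) -> (5,0)
Segment 2: (5,0) -> (5,4)
Segment 3: (5,4) -> (5,0)

Answer: ..........
..........
..........
.....X....
.....X....
.....XX...
.....X....
.....X....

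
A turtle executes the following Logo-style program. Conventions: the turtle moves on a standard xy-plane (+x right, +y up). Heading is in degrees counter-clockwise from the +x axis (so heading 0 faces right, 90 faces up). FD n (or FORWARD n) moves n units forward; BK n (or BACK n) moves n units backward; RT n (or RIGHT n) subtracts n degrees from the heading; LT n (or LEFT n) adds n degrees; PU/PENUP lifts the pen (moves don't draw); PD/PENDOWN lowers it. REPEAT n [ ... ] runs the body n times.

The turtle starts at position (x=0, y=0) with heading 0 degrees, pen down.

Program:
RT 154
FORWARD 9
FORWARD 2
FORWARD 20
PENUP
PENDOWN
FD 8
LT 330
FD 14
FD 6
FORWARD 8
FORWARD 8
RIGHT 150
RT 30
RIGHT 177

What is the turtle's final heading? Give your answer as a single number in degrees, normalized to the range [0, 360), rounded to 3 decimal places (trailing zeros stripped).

Answer: 179

Derivation:
Executing turtle program step by step:
Start: pos=(0,0), heading=0, pen down
RT 154: heading 0 -> 206
FD 9: (0,0) -> (-8.089,-3.945) [heading=206, draw]
FD 2: (-8.089,-3.945) -> (-9.887,-4.822) [heading=206, draw]
FD 20: (-9.887,-4.822) -> (-27.863,-13.59) [heading=206, draw]
PU: pen up
PD: pen down
FD 8: (-27.863,-13.59) -> (-35.053,-17.096) [heading=206, draw]
LT 330: heading 206 -> 176
FD 14: (-35.053,-17.096) -> (-49.019,-16.12) [heading=176, draw]
FD 6: (-49.019,-16.12) -> (-55.004,-15.701) [heading=176, draw]
FD 8: (-55.004,-15.701) -> (-62.985,-15.143) [heading=176, draw]
FD 8: (-62.985,-15.143) -> (-70.965,-14.585) [heading=176, draw]
RT 150: heading 176 -> 26
RT 30: heading 26 -> 356
RT 177: heading 356 -> 179
Final: pos=(-70.965,-14.585), heading=179, 8 segment(s) drawn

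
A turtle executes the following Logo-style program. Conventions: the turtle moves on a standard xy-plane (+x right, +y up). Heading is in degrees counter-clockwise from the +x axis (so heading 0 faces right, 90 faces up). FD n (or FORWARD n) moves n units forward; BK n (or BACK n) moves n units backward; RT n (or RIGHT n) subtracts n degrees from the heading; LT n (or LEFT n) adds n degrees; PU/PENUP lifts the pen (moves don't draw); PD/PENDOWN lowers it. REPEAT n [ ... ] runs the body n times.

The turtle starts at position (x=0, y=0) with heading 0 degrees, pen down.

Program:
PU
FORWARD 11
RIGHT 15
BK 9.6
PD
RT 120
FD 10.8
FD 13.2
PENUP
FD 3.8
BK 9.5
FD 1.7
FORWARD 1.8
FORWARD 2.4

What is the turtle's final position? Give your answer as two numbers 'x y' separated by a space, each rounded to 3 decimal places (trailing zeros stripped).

Executing turtle program step by step:
Start: pos=(0,0), heading=0, pen down
PU: pen up
FD 11: (0,0) -> (11,0) [heading=0, move]
RT 15: heading 0 -> 345
BK 9.6: (11,0) -> (1.727,2.485) [heading=345, move]
PD: pen down
RT 120: heading 345 -> 225
FD 10.8: (1.727,2.485) -> (-5.91,-5.152) [heading=225, draw]
FD 13.2: (-5.91,-5.152) -> (-15.243,-14.486) [heading=225, draw]
PU: pen up
FD 3.8: (-15.243,-14.486) -> (-17.93,-17.173) [heading=225, move]
BK 9.5: (-17.93,-17.173) -> (-11.213,-10.455) [heading=225, move]
FD 1.7: (-11.213,-10.455) -> (-12.415,-11.657) [heading=225, move]
FD 1.8: (-12.415,-11.657) -> (-13.688,-12.93) [heading=225, move]
FD 2.4: (-13.688,-12.93) -> (-15.385,-14.627) [heading=225, move]
Final: pos=(-15.385,-14.627), heading=225, 2 segment(s) drawn

Answer: -15.385 -14.627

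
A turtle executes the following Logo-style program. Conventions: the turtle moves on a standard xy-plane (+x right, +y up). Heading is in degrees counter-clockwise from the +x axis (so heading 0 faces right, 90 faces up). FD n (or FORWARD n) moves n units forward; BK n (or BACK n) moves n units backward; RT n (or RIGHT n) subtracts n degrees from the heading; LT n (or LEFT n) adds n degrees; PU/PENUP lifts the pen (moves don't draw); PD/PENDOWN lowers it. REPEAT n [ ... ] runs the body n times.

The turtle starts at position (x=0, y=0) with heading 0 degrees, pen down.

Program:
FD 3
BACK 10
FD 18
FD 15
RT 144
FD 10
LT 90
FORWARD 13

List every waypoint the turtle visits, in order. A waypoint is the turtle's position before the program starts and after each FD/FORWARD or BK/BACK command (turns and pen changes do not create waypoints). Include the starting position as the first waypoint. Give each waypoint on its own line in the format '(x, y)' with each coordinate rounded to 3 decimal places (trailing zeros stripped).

Executing turtle program step by step:
Start: pos=(0,0), heading=0, pen down
FD 3: (0,0) -> (3,0) [heading=0, draw]
BK 10: (3,0) -> (-7,0) [heading=0, draw]
FD 18: (-7,0) -> (11,0) [heading=0, draw]
FD 15: (11,0) -> (26,0) [heading=0, draw]
RT 144: heading 0 -> 216
FD 10: (26,0) -> (17.91,-5.878) [heading=216, draw]
LT 90: heading 216 -> 306
FD 13: (17.91,-5.878) -> (25.551,-16.395) [heading=306, draw]
Final: pos=(25.551,-16.395), heading=306, 6 segment(s) drawn
Waypoints (7 total):
(0, 0)
(3, 0)
(-7, 0)
(11, 0)
(26, 0)
(17.91, -5.878)
(25.551, -16.395)

Answer: (0, 0)
(3, 0)
(-7, 0)
(11, 0)
(26, 0)
(17.91, -5.878)
(25.551, -16.395)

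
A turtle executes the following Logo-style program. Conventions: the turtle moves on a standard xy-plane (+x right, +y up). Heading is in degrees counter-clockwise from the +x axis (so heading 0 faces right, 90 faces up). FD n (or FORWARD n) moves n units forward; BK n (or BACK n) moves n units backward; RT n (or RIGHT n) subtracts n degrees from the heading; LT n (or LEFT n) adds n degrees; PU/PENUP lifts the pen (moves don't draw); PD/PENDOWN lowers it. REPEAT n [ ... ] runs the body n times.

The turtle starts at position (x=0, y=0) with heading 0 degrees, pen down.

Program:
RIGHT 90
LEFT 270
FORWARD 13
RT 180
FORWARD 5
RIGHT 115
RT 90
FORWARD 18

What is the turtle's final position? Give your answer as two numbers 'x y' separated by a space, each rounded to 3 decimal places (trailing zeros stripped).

Executing turtle program step by step:
Start: pos=(0,0), heading=0, pen down
RT 90: heading 0 -> 270
LT 270: heading 270 -> 180
FD 13: (0,0) -> (-13,0) [heading=180, draw]
RT 180: heading 180 -> 0
FD 5: (-13,0) -> (-8,0) [heading=0, draw]
RT 115: heading 0 -> 245
RT 90: heading 245 -> 155
FD 18: (-8,0) -> (-24.314,7.607) [heading=155, draw]
Final: pos=(-24.314,7.607), heading=155, 3 segment(s) drawn

Answer: -24.314 7.607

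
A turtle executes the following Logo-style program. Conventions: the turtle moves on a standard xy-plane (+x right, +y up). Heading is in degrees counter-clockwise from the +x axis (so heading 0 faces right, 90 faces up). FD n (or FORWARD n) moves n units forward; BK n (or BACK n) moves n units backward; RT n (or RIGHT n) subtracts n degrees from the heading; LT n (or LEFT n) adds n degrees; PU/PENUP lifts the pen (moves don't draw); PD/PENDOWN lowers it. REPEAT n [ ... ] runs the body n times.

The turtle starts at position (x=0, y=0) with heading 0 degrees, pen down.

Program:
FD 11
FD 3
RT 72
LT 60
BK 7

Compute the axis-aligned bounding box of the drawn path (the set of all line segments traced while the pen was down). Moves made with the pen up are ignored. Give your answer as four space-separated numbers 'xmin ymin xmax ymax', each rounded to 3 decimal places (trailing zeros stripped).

Executing turtle program step by step:
Start: pos=(0,0), heading=0, pen down
FD 11: (0,0) -> (11,0) [heading=0, draw]
FD 3: (11,0) -> (14,0) [heading=0, draw]
RT 72: heading 0 -> 288
LT 60: heading 288 -> 348
BK 7: (14,0) -> (7.153,1.455) [heading=348, draw]
Final: pos=(7.153,1.455), heading=348, 3 segment(s) drawn

Segment endpoints: x in {0, 7.153, 11, 14}, y in {0, 1.455}
xmin=0, ymin=0, xmax=14, ymax=1.455

Answer: 0 0 14 1.455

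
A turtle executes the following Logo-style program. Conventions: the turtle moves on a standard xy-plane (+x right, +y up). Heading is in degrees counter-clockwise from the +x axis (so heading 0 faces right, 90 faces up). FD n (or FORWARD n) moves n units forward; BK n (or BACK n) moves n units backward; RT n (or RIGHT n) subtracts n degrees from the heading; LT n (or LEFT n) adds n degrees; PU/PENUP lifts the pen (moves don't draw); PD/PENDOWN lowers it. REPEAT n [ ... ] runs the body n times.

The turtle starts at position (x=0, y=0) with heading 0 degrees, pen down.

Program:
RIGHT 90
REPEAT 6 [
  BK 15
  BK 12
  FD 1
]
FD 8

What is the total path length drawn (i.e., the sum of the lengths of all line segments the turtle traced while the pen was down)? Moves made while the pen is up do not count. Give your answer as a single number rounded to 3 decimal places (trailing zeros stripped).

Executing turtle program step by step:
Start: pos=(0,0), heading=0, pen down
RT 90: heading 0 -> 270
REPEAT 6 [
  -- iteration 1/6 --
  BK 15: (0,0) -> (0,15) [heading=270, draw]
  BK 12: (0,15) -> (0,27) [heading=270, draw]
  FD 1: (0,27) -> (0,26) [heading=270, draw]
  -- iteration 2/6 --
  BK 15: (0,26) -> (0,41) [heading=270, draw]
  BK 12: (0,41) -> (0,53) [heading=270, draw]
  FD 1: (0,53) -> (0,52) [heading=270, draw]
  -- iteration 3/6 --
  BK 15: (0,52) -> (0,67) [heading=270, draw]
  BK 12: (0,67) -> (0,79) [heading=270, draw]
  FD 1: (0,79) -> (0,78) [heading=270, draw]
  -- iteration 4/6 --
  BK 15: (0,78) -> (0,93) [heading=270, draw]
  BK 12: (0,93) -> (0,105) [heading=270, draw]
  FD 1: (0,105) -> (0,104) [heading=270, draw]
  -- iteration 5/6 --
  BK 15: (0,104) -> (0,119) [heading=270, draw]
  BK 12: (0,119) -> (0,131) [heading=270, draw]
  FD 1: (0,131) -> (0,130) [heading=270, draw]
  -- iteration 6/6 --
  BK 15: (0,130) -> (0,145) [heading=270, draw]
  BK 12: (0,145) -> (0,157) [heading=270, draw]
  FD 1: (0,157) -> (0,156) [heading=270, draw]
]
FD 8: (0,156) -> (0,148) [heading=270, draw]
Final: pos=(0,148), heading=270, 19 segment(s) drawn

Segment lengths:
  seg 1: (0,0) -> (0,15), length = 15
  seg 2: (0,15) -> (0,27), length = 12
  seg 3: (0,27) -> (0,26), length = 1
  seg 4: (0,26) -> (0,41), length = 15
  seg 5: (0,41) -> (0,53), length = 12
  seg 6: (0,53) -> (0,52), length = 1
  seg 7: (0,52) -> (0,67), length = 15
  seg 8: (0,67) -> (0,79), length = 12
  seg 9: (0,79) -> (0,78), length = 1
  seg 10: (0,78) -> (0,93), length = 15
  seg 11: (0,93) -> (0,105), length = 12
  seg 12: (0,105) -> (0,104), length = 1
  seg 13: (0,104) -> (0,119), length = 15
  seg 14: (0,119) -> (0,131), length = 12
  seg 15: (0,131) -> (0,130), length = 1
  seg 16: (0,130) -> (0,145), length = 15
  seg 17: (0,145) -> (0,157), length = 12
  seg 18: (0,157) -> (0,156), length = 1
  seg 19: (0,156) -> (0,148), length = 8
Total = 176

Answer: 176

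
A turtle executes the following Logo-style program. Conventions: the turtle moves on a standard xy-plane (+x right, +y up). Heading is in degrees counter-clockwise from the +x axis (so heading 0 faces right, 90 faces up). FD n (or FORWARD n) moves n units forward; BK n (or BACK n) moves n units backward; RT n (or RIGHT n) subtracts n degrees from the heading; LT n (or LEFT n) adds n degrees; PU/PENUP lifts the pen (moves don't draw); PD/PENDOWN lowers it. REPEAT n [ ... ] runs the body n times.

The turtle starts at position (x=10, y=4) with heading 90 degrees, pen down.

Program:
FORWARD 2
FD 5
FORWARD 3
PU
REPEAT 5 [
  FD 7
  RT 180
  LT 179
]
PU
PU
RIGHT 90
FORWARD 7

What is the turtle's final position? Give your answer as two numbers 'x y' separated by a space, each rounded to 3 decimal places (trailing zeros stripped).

Answer: 18.194 48.358

Derivation:
Executing turtle program step by step:
Start: pos=(10,4), heading=90, pen down
FD 2: (10,4) -> (10,6) [heading=90, draw]
FD 5: (10,6) -> (10,11) [heading=90, draw]
FD 3: (10,11) -> (10,14) [heading=90, draw]
PU: pen up
REPEAT 5 [
  -- iteration 1/5 --
  FD 7: (10,14) -> (10,21) [heading=90, move]
  RT 180: heading 90 -> 270
  LT 179: heading 270 -> 89
  -- iteration 2/5 --
  FD 7: (10,21) -> (10.122,27.999) [heading=89, move]
  RT 180: heading 89 -> 269
  LT 179: heading 269 -> 88
  -- iteration 3/5 --
  FD 7: (10.122,27.999) -> (10.366,34.995) [heading=88, move]
  RT 180: heading 88 -> 268
  LT 179: heading 268 -> 87
  -- iteration 4/5 --
  FD 7: (10.366,34.995) -> (10.733,41.985) [heading=87, move]
  RT 180: heading 87 -> 267
  LT 179: heading 267 -> 86
  -- iteration 5/5 --
  FD 7: (10.733,41.985) -> (11.221,48.968) [heading=86, move]
  RT 180: heading 86 -> 266
  LT 179: heading 266 -> 85
]
PU: pen up
PU: pen up
RT 90: heading 85 -> 355
FD 7: (11.221,48.968) -> (18.194,48.358) [heading=355, move]
Final: pos=(18.194,48.358), heading=355, 3 segment(s) drawn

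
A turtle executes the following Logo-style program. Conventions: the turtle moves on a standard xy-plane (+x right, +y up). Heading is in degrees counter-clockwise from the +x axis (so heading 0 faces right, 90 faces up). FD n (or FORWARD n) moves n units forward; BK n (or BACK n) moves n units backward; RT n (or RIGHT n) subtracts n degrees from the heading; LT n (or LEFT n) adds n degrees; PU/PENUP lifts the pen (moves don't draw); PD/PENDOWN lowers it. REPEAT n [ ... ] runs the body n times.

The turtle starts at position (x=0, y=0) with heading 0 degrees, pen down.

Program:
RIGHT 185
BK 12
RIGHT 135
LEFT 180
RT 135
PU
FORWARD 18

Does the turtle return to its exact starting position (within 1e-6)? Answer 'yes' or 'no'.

Executing turtle program step by step:
Start: pos=(0,0), heading=0, pen down
RT 185: heading 0 -> 175
BK 12: (0,0) -> (11.954,-1.046) [heading=175, draw]
RT 135: heading 175 -> 40
LT 180: heading 40 -> 220
RT 135: heading 220 -> 85
PU: pen up
FD 18: (11.954,-1.046) -> (13.523,16.886) [heading=85, move]
Final: pos=(13.523,16.886), heading=85, 1 segment(s) drawn

Start position: (0, 0)
Final position: (13.523, 16.886)
Distance = 21.633; >= 1e-6 -> NOT closed

Answer: no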